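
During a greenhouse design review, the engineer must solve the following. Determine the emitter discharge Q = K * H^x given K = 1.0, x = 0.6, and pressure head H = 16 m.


Q = K * H^x
  = 1.0 * 16^0.6
  = 1.0 * 5.2780
  = 5.28 L/h


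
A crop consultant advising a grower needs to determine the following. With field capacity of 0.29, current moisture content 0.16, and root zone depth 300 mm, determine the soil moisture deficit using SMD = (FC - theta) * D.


SMD = (FC - theta) * D
    = (0.29 - 0.16) * 300
    = 0.130 * 300
    = 39 mm


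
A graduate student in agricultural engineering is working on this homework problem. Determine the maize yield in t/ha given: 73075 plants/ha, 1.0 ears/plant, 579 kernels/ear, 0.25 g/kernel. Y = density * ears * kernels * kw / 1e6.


Y = density * ears * kernels * kw
  = 73075 * 1.0 * 579 * 0.25 g/ha
  = 10577606.25 g/ha
  = 10577.61 kg/ha = 10.58 t/ha


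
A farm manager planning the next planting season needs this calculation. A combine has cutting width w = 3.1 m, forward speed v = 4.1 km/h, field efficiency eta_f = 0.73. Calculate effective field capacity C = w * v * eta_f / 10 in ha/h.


C = w * v * eta_f / 10
  = 3.1 * 4.1 * 0.73 / 10
  = 9.28 / 10
  = 0.93 ha/h


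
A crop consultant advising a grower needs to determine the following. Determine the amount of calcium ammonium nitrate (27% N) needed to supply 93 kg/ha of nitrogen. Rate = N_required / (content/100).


Rate = N_required / (N_content / 100)
     = 93 / (27 / 100)
     = 93 / 0.27
     = 344.44 kg/ha


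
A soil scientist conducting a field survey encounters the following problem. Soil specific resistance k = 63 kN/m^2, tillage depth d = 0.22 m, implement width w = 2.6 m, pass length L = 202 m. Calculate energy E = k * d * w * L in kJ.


E = k * d * w * L
  = 63 * 0.22 * 2.6 * 202
  = 7279.27 kJ


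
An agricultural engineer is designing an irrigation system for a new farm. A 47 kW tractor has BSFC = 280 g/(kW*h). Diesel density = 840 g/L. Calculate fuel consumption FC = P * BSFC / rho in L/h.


FC = P * BSFC / rho_fuel
   = 47 * 280 / 840
   = 13160 / 840
   = 15.67 L/h


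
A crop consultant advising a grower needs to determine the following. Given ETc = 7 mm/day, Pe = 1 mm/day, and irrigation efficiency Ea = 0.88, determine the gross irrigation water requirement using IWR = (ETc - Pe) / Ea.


IWR = (ETc - Pe) / Ea
    = (7 - 1) / 0.88
    = 6 / 0.88
    = 6.82 mm/day


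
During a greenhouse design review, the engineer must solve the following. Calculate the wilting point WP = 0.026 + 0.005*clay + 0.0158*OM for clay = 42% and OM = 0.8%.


WP = 0.026 + 0.005*42 + 0.0158*0.8
   = 0.026 + 0.2100 + 0.0126
   = 0.2486


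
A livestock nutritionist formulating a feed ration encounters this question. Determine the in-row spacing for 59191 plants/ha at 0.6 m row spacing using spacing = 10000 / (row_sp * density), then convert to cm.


spacing = 10000 / (row_sp * density)
        = 10000 / (0.6 * 59191)
        = 10000 / 35514.60
        = 0.28157 m = 28.16 cm


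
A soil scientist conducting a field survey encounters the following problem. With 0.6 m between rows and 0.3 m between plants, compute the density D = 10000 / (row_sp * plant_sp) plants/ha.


D = 10000 / (row_sp * plant_sp)
  = 10000 / (0.6 * 0.3)
  = 10000 / 0.1800
  = 55555.56 plants/ha


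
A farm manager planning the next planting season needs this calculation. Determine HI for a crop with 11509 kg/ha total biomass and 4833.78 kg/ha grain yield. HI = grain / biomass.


HI = grain_yield / biomass
   = 4833.78 / 11509
   = 0.42


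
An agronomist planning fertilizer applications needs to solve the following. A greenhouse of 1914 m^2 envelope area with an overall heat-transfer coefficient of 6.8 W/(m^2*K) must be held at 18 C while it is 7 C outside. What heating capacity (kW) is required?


dT = 18 - (7) = 11 K
Q = U * A * dT
  = 6.8 * 1914 * 11
  = 143167.20 W = 143.17 kW


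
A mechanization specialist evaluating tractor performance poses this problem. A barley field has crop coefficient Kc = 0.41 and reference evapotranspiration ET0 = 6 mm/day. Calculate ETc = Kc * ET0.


ETc = Kc * ET0
    = 0.41 * 6
    = 2.46 mm/day


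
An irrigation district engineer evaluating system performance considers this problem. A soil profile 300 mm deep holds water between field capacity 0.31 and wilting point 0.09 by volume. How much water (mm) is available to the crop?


AW = (FC - WP) * D
   = (0.31 - 0.09) * 300
   = 0.22 * 300
   = 66 mm


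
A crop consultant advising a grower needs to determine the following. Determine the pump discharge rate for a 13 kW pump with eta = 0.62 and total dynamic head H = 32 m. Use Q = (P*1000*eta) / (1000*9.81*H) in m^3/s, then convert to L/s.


Q = (P * 1000 * eta) / (rho * g * H)
  = (13 * 1000 * 0.62) / (1000 * 9.81 * 32)
  = 8060 / 313920
  = 0.02568 m^3/s = 25.68 L/s


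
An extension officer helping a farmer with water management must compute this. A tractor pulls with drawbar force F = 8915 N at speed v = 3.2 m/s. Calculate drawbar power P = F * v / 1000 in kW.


P = F * v / 1000
  = 8915 * 3.2 / 1000
  = 28528 / 1000
  = 28.53 kW


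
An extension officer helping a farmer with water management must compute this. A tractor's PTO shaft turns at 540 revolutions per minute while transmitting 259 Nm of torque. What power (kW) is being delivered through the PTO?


P = 2*pi*n*T / 60000
  = 2*pi * 540 * 259 / 60000
  = 878766.30 / 60000
  = 14.65 kW


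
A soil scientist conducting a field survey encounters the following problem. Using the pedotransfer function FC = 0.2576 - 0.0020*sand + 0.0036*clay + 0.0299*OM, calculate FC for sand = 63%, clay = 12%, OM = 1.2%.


FC = 0.2576 - 0.0020*63 + 0.0036*12 + 0.0299*1.2
   = 0.2576 - 0.1260 + 0.0432 + 0.0359
   = 0.2107


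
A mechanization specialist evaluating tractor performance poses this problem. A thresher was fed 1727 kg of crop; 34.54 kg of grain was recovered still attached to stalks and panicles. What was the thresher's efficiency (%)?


eta = (total - unthreshed) / total * 100
    = (1727 - 34.54) / 1727 * 100
    = 1692.46 / 1727 * 100
    = 98%


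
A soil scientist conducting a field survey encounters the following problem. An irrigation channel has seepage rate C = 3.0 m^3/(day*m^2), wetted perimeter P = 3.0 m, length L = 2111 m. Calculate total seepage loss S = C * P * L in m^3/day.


S = C * P * L
  = 3.0 * 3.0 * 2111
  = 18999 m^3/day


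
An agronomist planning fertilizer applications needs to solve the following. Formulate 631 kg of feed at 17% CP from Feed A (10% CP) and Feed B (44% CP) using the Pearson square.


parts_A = CP_b - target = 44 - 17 = 27
parts_B = target - CP_a = 17 - 10 = 7
total_parts = 27 + 7 = 34
Feed A = 631 * 27 / 34 = 501.09 kg
Feed B = 631 * 7 / 34 = 129.91 kg

501.09 kg


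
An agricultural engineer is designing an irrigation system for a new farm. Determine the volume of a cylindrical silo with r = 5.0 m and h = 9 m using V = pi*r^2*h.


V = pi * r^2 * h
  = pi * 5.0^2 * 9
  = pi * 25 * 9
  = 706.86 m^3


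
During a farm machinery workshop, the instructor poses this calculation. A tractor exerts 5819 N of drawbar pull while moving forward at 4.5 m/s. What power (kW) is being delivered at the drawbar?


P = F * v / 1000
  = 5819 * 4.5 / 1000
  = 26185.50 / 1000
  = 26.19 kW


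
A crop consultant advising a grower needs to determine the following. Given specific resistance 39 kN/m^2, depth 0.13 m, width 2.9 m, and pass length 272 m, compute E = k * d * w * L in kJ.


E = k * d * w * L
  = 39 * 0.13 * 2.9 * 272
  = 3999.22 kJ


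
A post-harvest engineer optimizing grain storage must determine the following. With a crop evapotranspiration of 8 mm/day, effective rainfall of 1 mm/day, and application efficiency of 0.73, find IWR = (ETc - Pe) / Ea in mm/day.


IWR = (ETc - Pe) / Ea
    = (8 - 1) / 0.73
    = 7 / 0.73
    = 9.59 mm/day


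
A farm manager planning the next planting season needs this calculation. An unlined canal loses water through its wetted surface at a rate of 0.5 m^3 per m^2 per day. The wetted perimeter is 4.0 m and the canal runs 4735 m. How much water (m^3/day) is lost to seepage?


S = C * P * L
  = 0.5 * 4.0 * 4735
  = 9470 m^3/day


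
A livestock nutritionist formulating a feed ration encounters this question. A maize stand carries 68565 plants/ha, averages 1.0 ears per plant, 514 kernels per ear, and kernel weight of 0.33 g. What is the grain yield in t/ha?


Y = density * ears * kernels * kw
  = 68565 * 1.0 * 514 * 0.33 g/ha
  = 11629995.30 g/ha
  = 11630.00 kg/ha = 11.63 t/ha


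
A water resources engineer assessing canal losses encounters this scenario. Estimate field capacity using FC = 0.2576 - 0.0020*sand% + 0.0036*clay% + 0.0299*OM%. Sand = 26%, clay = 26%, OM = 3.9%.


FC = 0.2576 - 0.0020*26 + 0.0036*26 + 0.0299*3.9
   = 0.2576 - 0.0520 + 0.0936 + 0.1166
   = 0.4158


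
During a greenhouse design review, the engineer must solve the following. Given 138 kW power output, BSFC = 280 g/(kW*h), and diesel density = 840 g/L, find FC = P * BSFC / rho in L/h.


FC = P * BSFC / rho_fuel
   = 138 * 280 / 840
   = 38640 / 840
   = 46 L/h


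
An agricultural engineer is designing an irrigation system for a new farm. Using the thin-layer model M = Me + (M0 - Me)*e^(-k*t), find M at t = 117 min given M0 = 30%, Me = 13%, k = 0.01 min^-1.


M = Me + (M0 - Me) * e^(-k*t)
  = 13 + (30 - 13) * e^(-0.01*117)
  = 13 + 17 * e^(-1.170)
  = 13 + 17 * 0.31037
  = 13 + 5.2762
  = 18.28%


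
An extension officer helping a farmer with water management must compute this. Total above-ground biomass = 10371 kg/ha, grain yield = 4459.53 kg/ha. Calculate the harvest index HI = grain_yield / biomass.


HI = grain_yield / biomass
   = 4459.53 / 10371
   = 0.43


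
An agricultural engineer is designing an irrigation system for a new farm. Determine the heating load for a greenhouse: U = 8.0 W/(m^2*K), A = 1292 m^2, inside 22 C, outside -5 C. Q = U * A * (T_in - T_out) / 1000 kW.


dT = 22 - (-5) = 27 K
Q = U * A * dT
  = 8.0 * 1292 * 27
  = 279072 W = 279.07 kW


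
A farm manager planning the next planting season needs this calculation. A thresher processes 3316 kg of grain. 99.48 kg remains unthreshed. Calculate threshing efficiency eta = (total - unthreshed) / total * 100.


eta = (total - unthreshed) / total * 100
    = (3316 - 99.48) / 3316 * 100
    = 3216.52 / 3316 * 100
    = 97%


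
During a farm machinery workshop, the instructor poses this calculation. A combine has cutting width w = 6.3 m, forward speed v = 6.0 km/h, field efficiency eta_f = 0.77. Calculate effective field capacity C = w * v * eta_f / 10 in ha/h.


C = w * v * eta_f / 10
  = 6.3 * 6.0 * 0.77 / 10
  = 29.11 / 10
  = 2.91 ha/h


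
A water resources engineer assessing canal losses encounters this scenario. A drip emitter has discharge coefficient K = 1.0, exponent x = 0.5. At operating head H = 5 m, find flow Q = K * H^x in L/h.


Q = K * H^x
  = 1.0 * 5^0.5
  = 1.0 * 2.2361
  = 2.24 L/h


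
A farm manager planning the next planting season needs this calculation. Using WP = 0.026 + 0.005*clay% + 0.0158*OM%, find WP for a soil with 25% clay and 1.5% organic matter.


WP = 0.026 + 0.005*25 + 0.0158*1.5
   = 0.026 + 0.1250 + 0.0237
   = 0.1747


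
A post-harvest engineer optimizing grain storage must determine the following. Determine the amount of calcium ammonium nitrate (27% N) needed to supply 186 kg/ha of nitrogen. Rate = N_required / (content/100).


Rate = N_required / (N_content / 100)
     = 186 / (27 / 100)
     = 186 / 0.27
     = 688.89 kg/ha


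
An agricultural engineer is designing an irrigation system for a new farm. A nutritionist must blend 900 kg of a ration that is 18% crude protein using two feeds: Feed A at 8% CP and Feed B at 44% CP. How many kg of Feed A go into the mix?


parts_A = CP_b - target = 44 - 18 = 26
parts_B = target - CP_a = 18 - 8 = 10
total_parts = 26 + 10 = 36
Feed A = 900 * 26 / 36 = 650 kg
Feed B = 900 * 10 / 36 = 250 kg

650 kg


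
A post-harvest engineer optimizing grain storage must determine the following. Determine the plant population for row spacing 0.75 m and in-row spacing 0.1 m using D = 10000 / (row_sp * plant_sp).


D = 10000 / (row_sp * plant_sp)
  = 10000 / (0.75 * 0.1)
  = 10000 / 0.0750
  = 133333.33 plants/ha


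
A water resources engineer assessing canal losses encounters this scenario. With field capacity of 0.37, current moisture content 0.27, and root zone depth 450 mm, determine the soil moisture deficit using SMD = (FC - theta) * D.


SMD = (FC - theta) * D
    = (0.37 - 0.27) * 450
    = 0.100 * 450
    = 45 mm


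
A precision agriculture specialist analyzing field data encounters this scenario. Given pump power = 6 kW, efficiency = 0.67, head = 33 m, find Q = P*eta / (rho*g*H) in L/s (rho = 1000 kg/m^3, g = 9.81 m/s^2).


Q = (P * 1000 * eta) / (rho * g * H)
  = (6 * 1000 * 0.67) / (1000 * 9.81 * 33)
  = 4020 / 323730
  = 0.01242 m^3/s = 12.42 L/s


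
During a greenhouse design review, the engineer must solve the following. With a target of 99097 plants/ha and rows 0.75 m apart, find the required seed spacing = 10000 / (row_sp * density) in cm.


spacing = 10000 / (row_sp * density)
        = 10000 / (0.75 * 99097)
        = 10000 / 74322.75
        = 0.13455 m = 13.45 cm


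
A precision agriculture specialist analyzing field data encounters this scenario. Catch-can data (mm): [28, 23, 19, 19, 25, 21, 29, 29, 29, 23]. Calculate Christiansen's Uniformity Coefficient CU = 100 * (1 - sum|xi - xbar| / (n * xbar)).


xbar = 245 / 10 = 24.500
sum|xi - xbar| = 35
CU = 100 * (1 - 35 / (10 * 24.500))
   = 100 * (1 - 0.1429)
   = 85.71%


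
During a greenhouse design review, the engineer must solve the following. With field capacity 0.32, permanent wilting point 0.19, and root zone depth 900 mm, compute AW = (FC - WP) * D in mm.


AW = (FC - WP) * D
   = (0.32 - 0.19) * 900
   = 0.13 * 900
   = 117 mm


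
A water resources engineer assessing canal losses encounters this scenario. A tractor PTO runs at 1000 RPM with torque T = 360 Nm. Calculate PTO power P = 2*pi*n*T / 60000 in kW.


P = 2*pi*n*T / 60000
  = 2*pi * 1000 * 360 / 60000
  = 2261946.71 / 60000
  = 37.70 kW


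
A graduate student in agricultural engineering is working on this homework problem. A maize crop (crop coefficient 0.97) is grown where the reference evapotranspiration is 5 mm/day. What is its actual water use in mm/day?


ETc = Kc * ET0
    = 0.97 * 5
    = 4.85 mm/day


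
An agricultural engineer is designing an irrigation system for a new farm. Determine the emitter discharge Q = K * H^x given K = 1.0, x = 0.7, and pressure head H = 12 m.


Q = K * H^x
  = 1.0 * 12^0.7
  = 1.0 * 5.6941
  = 5.69 L/h


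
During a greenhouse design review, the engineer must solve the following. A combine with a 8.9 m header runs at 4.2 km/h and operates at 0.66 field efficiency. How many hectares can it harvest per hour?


C = w * v * eta_f / 10
  = 8.9 * 4.2 * 0.66 / 10
  = 24.67 / 10
  = 2.47 ha/h


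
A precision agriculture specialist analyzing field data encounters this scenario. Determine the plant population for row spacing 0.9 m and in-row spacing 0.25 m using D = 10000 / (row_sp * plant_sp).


D = 10000 / (row_sp * plant_sp)
  = 10000 / (0.9 * 0.25)
  = 10000 / 0.2250
  = 44444.44 plants/ha


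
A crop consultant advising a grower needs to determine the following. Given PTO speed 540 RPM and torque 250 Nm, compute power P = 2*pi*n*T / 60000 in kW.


P = 2*pi*n*T / 60000
  = 2*pi * 540 * 250 / 60000
  = 848230.02 / 60000
  = 14.14 kW


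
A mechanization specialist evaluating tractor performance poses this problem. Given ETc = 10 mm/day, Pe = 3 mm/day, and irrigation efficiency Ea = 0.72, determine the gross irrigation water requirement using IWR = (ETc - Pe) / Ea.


IWR = (ETc - Pe) / Ea
    = (10 - 3) / 0.72
    = 7 / 0.72
    = 9.72 mm/day


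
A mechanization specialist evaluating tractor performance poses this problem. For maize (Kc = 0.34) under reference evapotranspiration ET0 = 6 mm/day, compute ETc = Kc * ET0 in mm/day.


ETc = Kc * ET0
    = 0.34 * 6
    = 2.04 mm/day


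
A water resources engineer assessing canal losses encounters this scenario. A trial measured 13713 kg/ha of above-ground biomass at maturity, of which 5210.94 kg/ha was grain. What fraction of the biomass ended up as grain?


HI = grain_yield / biomass
   = 5210.94 / 13713
   = 0.38


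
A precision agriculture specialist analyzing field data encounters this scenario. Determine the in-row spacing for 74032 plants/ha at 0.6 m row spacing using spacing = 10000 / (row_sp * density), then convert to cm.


spacing = 10000 / (row_sp * density)
        = 10000 / (0.6 * 74032)
        = 10000 / 44419.20
        = 0.22513 m = 22.51 cm


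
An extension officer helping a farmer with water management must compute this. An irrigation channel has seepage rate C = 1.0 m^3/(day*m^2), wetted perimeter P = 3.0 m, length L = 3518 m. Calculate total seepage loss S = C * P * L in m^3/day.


S = C * P * L
  = 1.0 * 3.0 * 3518
  = 10554 m^3/day


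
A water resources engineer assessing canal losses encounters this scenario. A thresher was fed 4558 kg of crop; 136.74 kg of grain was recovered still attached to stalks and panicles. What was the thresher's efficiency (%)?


eta = (total - unthreshed) / total * 100
    = (4558 - 136.74) / 4558 * 100
    = 4421.26 / 4558 * 100
    = 97%


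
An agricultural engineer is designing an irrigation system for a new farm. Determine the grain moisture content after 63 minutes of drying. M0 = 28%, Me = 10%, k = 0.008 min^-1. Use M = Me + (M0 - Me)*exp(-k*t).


M = Me + (M0 - Me) * e^(-k*t)
  = 10 + (28 - 10) * e^(-0.008*63)
  = 10 + 18 * e^(-0.504)
  = 10 + 18 * 0.60411
  = 10 + 10.8740
  = 20.87%


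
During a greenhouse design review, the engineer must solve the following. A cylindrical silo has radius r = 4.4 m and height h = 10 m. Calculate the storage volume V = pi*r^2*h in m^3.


V = pi * r^2 * h
  = pi * 4.4^2 * 10
  = pi * 19.36 * 10
  = 608.21 m^3


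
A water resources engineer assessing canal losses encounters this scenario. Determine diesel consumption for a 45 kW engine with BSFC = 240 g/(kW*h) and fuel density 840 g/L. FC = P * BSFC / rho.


FC = P * BSFC / rho_fuel
   = 45 * 240 / 840
   = 10800 / 840
   = 12.86 L/h


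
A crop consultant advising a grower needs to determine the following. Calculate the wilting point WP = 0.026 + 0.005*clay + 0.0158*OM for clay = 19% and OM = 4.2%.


WP = 0.026 + 0.005*19 + 0.0158*4.2
   = 0.026 + 0.0950 + 0.0664
   = 0.1874


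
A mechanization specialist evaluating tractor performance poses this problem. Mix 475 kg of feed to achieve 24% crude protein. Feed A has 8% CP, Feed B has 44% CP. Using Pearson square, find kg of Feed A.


parts_A = CP_b - target = 44 - 24 = 20
parts_B = target - CP_a = 24 - 8 = 16
total_parts = 20 + 16 = 36
Feed A = 475 * 20 / 36 = 263.89 kg
Feed B = 475 * 16 / 36 = 211.11 kg

263.89 kg


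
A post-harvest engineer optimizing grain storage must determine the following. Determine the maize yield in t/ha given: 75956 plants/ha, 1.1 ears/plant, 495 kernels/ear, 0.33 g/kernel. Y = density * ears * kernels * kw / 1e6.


Y = density * ears * kernels * kw
  = 75956 * 1.1 * 495 * 0.33 g/ha
  = 13648153.86 g/ha
  = 13648.15 kg/ha = 13.65 t/ha


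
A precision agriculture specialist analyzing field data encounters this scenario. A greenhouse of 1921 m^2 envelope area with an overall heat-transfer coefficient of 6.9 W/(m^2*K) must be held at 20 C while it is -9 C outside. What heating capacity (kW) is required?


dT = 20 - (-9) = 29 K
Q = U * A * dT
  = 6.9 * 1921 * 29
  = 384392.10 W = 384.39 kW


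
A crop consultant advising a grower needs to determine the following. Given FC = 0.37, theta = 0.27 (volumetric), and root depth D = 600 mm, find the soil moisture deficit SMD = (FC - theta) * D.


SMD = (FC - theta) * D
    = (0.37 - 0.27) * 600
    = 0.100 * 600
    = 60 mm


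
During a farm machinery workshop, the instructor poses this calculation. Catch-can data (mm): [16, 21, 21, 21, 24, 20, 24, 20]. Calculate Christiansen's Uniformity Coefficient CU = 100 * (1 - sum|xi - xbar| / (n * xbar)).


xbar = 167 / 8 = 20.875
sum|xi - xbar| = 13.250
CU = 100 * (1 - 13.250 / (8 * 20.875))
   = 100 * (1 - 0.0793)
   = 92.07%


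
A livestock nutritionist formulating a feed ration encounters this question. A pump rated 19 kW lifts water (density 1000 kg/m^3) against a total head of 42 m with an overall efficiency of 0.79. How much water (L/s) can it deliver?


Q = (P * 1000 * eta) / (rho * g * H)
  = (19 * 1000 * 0.79) / (1000 * 9.81 * 42)
  = 15010 / 412020
  = 0.03643 m^3/s = 36.43 L/s


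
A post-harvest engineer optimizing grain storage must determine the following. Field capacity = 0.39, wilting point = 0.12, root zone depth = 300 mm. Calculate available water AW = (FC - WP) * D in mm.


AW = (FC - WP) * D
   = (0.39 - 0.12) * 300
   = 0.27 * 300
   = 81 mm


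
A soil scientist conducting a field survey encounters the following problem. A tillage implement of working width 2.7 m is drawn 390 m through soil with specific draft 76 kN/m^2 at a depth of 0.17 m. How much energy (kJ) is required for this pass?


E = k * d * w * L
  = 76 * 0.17 * 2.7 * 390
  = 13604.76 kJ


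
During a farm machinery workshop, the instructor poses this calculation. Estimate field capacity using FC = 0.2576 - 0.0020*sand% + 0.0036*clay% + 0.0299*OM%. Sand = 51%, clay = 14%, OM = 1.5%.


FC = 0.2576 - 0.0020*51 + 0.0036*14 + 0.0299*1.5
   = 0.2576 - 0.1020 + 0.0504 + 0.0449
   = 0.2509


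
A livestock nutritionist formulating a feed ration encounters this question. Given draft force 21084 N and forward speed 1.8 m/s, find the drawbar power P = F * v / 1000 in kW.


P = F * v / 1000
  = 21084 * 1.8 / 1000
  = 37951.20 / 1000
  = 37.95 kW


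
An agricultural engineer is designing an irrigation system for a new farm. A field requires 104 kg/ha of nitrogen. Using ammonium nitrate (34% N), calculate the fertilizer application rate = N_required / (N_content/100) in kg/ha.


Rate = N_required / (N_content / 100)
     = 104 / (34 / 100)
     = 104 / 0.34
     = 305.88 kg/ha


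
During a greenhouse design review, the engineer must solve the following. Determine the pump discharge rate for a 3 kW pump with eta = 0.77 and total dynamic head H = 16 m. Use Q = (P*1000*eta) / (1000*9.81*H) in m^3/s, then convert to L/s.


Q = (P * 1000 * eta) / (rho * g * H)
  = (3 * 1000 * 0.77) / (1000 * 9.81 * 16)
  = 2310 / 156960
  = 0.01472 m^3/s = 14.72 L/s


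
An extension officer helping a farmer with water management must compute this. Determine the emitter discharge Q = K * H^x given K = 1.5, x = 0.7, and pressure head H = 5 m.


Q = K * H^x
  = 1.5 * 5^0.7
  = 1.5 * 3.0852
  = 4.63 L/h


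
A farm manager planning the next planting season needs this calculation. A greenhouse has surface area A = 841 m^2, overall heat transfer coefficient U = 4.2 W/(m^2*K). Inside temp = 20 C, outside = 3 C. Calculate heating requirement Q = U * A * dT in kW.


dT = 20 - (3) = 17 K
Q = U * A * dT
  = 4.2 * 841 * 17
  = 60047.40 W = 60.05 kW


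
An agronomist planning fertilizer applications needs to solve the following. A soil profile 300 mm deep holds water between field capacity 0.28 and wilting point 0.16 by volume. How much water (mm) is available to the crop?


AW = (FC - WP) * D
   = (0.28 - 0.16) * 300
   = 0.12 * 300
   = 36 mm


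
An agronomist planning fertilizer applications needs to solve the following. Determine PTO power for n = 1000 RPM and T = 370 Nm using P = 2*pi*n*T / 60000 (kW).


P = 2*pi*n*T / 60000
  = 2*pi * 1000 * 370 / 60000
  = 2324778.56 / 60000
  = 38.75 kW


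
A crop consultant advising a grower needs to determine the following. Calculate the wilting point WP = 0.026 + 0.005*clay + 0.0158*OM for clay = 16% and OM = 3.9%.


WP = 0.026 + 0.005*16 + 0.0158*3.9
   = 0.026 + 0.0800 + 0.0616
   = 0.1676


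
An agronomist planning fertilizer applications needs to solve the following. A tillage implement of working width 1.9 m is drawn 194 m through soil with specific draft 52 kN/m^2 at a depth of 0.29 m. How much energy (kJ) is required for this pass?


E = k * d * w * L
  = 52 * 0.29 * 1.9 * 194
  = 5558.49 kJ


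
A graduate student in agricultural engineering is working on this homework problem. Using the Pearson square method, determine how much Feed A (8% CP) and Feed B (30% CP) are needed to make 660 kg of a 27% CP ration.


parts_A = CP_b - target = 30 - 27 = 3
parts_B = target - CP_a = 27 - 8 = 19
total_parts = 3 + 19 = 22
Feed A = 660 * 3 / 22 = 90 kg
Feed B = 660 * 19 / 22 = 570 kg

90 kg


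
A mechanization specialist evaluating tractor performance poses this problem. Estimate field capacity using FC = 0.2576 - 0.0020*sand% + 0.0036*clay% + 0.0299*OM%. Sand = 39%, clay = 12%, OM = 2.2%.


FC = 0.2576 - 0.0020*39 + 0.0036*12 + 0.0299*2.2
   = 0.2576 - 0.0780 + 0.0432 + 0.0658
   = 0.2886


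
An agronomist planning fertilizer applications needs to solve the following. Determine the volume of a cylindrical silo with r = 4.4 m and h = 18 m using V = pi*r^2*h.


V = pi * r^2 * h
  = pi * 4.4^2 * 18
  = pi * 19.36 * 18
  = 1094.78 m^3


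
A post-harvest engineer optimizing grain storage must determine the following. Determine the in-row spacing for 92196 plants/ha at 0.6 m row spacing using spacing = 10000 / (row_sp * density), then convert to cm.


spacing = 10000 / (row_sp * density)
        = 10000 / (0.6 * 92196)
        = 10000 / 55317.60
        = 0.18077 m = 18.08 cm


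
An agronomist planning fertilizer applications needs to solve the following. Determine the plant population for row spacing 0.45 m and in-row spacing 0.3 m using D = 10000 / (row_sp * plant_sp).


D = 10000 / (row_sp * plant_sp)
  = 10000 / (0.45 * 0.3)
  = 10000 / 0.1350
  = 74074.07 plants/ha


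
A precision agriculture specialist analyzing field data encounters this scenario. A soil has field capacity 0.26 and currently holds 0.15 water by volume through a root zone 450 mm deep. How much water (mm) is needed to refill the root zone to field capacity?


SMD = (FC - theta) * D
    = (0.26 - 0.15) * 450
    = 0.110 * 450
    = 49.50 mm


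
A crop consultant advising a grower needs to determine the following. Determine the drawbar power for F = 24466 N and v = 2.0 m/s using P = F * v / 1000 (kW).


P = F * v / 1000
  = 24466 * 2.0 / 1000
  = 48932 / 1000
  = 48.93 kW


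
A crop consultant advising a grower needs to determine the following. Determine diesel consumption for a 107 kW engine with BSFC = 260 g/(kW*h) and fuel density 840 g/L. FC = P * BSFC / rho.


FC = P * BSFC / rho_fuel
   = 107 * 260 / 840
   = 27820 / 840
   = 33.12 L/h


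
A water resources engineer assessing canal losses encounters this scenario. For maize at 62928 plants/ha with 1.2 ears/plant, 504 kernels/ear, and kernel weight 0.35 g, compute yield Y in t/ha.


Y = density * ears * kernels * kw
  = 62928 * 1.2 * 504 * 0.35 g/ha
  = 13320599.04 g/ha
  = 13320.60 kg/ha = 13.32 t/ha


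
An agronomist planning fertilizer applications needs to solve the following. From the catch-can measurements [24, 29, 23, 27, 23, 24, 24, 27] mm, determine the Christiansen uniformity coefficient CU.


xbar = 201 / 8 = 25.125
sum|xi - xbar| = 15.250
CU = 100 * (1 - 15.250 / (8 * 25.125))
   = 100 * (1 - 0.0759)
   = 92.41%


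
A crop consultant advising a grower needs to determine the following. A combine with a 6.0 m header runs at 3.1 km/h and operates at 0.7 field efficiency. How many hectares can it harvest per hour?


C = w * v * eta_f / 10
  = 6.0 * 3.1 * 0.7 / 10
  = 13.02 / 10
  = 1.30 ha/h


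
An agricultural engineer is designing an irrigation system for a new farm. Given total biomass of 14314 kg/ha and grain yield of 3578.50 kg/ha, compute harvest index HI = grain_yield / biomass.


HI = grain_yield / biomass
   = 3578.50 / 14314
   = 0.25


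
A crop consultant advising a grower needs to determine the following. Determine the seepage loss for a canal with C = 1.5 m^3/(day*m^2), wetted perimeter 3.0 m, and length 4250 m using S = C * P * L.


S = C * P * L
  = 1.5 * 3.0 * 4250
  = 19125 m^3/day


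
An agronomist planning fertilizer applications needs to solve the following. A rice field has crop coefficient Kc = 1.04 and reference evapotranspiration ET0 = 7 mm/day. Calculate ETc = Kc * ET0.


ETc = Kc * ET0
    = 1.04 * 7
    = 7.28 mm/day


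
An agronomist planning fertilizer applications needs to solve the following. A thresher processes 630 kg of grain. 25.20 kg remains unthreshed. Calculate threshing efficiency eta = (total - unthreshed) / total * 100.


eta = (total - unthreshed) / total * 100
    = (630 - 25.20) / 630 * 100
    = 604.80 / 630 * 100
    = 96%


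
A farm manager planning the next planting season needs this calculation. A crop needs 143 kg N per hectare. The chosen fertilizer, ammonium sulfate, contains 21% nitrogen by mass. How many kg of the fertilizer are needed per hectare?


Rate = N_required / (N_content / 100)
     = 143 / (21 / 100)
     = 143 / 0.21
     = 680.95 kg/ha


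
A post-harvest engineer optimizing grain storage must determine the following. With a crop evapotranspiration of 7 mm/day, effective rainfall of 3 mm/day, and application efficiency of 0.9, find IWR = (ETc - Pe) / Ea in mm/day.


IWR = (ETc - Pe) / Ea
    = (7 - 3) / 0.9
    = 4 / 0.9
    = 4.44 mm/day


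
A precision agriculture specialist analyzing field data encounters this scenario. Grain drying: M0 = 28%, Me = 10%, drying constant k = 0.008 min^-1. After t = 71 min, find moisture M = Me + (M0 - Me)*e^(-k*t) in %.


M = Me + (M0 - Me) * e^(-k*t)
  = 10 + (28 - 10) * e^(-0.008*71)
  = 10 + 18 * e^(-0.568)
  = 10 + 18 * 0.56666
  = 10 + 10.1998
  = 20.20%


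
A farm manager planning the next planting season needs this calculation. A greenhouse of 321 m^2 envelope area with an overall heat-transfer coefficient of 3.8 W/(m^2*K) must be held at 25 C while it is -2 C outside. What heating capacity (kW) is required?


dT = 25 - (-2) = 27 K
Q = U * A * dT
  = 3.8 * 321 * 27
  = 32934.60 W = 32.93 kW


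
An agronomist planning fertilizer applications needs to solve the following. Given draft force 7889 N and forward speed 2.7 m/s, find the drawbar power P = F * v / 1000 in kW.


P = F * v / 1000
  = 7889 * 2.7 / 1000
  = 21300.30 / 1000
  = 21.30 kW


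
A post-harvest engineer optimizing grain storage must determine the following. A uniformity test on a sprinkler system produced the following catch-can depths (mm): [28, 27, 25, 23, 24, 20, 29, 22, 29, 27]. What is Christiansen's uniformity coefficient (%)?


xbar = 254 / 10 = 25.400
sum|xi - xbar| = 26
CU = 100 * (1 - 26 / (10 * 25.400))
   = 100 * (1 - 0.1024)
   = 89.76%


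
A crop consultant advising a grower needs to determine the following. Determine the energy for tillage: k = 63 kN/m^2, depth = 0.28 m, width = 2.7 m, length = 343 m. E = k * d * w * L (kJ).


E = k * d * w * L
  = 63 * 0.28 * 2.7 * 343
  = 16336.40 kJ


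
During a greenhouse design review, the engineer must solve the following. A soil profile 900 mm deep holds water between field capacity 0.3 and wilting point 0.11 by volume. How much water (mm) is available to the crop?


AW = (FC - WP) * D
   = (0.3 - 0.11) * 900
   = 0.19 * 900
   = 171 mm


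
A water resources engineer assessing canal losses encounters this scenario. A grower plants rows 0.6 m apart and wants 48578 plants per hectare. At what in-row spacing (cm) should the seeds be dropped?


spacing = 10000 / (row_sp * density)
        = 10000 / (0.6 * 48578)
        = 10000 / 29146.80
        = 0.34309 m = 34.31 cm


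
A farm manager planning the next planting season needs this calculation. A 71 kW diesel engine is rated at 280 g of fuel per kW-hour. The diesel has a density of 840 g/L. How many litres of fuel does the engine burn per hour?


FC = P * BSFC / rho_fuel
   = 71 * 280 / 840
   = 19880 / 840
   = 23.67 L/h


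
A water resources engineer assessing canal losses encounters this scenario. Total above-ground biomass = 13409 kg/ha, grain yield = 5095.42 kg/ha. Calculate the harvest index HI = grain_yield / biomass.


HI = grain_yield / biomass
   = 5095.42 / 13409
   = 0.38


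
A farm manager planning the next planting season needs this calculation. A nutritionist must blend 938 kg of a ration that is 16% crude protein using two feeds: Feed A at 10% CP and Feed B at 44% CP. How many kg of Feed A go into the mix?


parts_A = CP_b - target = 44 - 16 = 28
parts_B = target - CP_a = 16 - 10 = 6
total_parts = 28 + 6 = 34
Feed A = 938 * 28 / 34 = 772.47 kg
Feed B = 938 * 6 / 34 = 165.53 kg

772.47 kg


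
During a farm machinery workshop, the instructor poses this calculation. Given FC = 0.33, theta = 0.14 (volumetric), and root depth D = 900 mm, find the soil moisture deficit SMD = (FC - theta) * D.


SMD = (FC - theta) * D
    = (0.33 - 0.14) * 900
    = 0.190 * 900
    = 171 mm


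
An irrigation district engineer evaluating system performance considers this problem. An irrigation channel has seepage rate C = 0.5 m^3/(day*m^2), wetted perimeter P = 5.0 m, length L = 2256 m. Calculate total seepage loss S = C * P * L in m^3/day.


S = C * P * L
  = 0.5 * 5.0 * 2256
  = 5640 m^3/day


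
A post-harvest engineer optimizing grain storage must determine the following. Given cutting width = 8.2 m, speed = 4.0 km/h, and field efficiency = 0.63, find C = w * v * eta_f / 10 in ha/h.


C = w * v * eta_f / 10
  = 8.2 * 4.0 * 0.63 / 10
  = 20.66 / 10
  = 2.07 ha/h


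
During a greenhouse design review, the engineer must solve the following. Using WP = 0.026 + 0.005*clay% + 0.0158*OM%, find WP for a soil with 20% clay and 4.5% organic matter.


WP = 0.026 + 0.005*20 + 0.0158*4.5
   = 0.026 + 0.1000 + 0.0711
   = 0.1971


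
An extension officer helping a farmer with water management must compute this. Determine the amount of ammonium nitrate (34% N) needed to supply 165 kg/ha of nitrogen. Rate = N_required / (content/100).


Rate = N_required / (N_content / 100)
     = 165 / (34 / 100)
     = 165 / 0.34
     = 485.29 kg/ha


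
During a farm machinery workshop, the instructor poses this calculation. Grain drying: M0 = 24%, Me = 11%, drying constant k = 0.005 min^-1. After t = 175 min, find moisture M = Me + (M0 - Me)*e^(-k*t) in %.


M = Me + (M0 - Me) * e^(-k*t)
  = 11 + (24 - 11) * e^(-0.005*175)
  = 11 + 13 * e^(-0.875)
  = 11 + 13 * 0.41686
  = 11 + 5.4192
  = 16.42%


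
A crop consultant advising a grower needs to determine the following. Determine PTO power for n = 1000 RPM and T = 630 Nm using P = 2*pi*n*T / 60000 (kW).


P = 2*pi*n*T / 60000
  = 2*pi * 1000 * 630 / 60000
  = 3958406.74 / 60000
  = 65.97 kW


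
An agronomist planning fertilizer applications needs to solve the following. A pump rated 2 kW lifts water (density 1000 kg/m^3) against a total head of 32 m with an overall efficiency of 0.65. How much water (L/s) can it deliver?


Q = (P * 1000 * eta) / (rho * g * H)
  = (2 * 1000 * 0.65) / (1000 * 9.81 * 32)
  = 1300 / 313920
  = 0.00414 m^3/s = 4.14 L/s


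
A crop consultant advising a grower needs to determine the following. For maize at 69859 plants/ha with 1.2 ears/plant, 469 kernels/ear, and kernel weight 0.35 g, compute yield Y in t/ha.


Y = density * ears * kernels * kw
  = 69859 * 1.2 * 469 * 0.35 g/ha
  = 13760825.82 g/ha
  = 13760.83 kg/ha = 13.76 t/ha


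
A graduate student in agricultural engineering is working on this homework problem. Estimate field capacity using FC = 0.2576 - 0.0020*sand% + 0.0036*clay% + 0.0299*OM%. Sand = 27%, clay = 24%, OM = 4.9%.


FC = 0.2576 - 0.0020*27 + 0.0036*24 + 0.0299*4.9
   = 0.2576 - 0.0540 + 0.0864 + 0.1465
   = 0.4365


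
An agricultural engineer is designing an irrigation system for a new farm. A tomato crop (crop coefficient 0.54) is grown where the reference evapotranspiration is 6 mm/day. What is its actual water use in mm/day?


ETc = Kc * ET0
    = 0.54 * 6
    = 3.24 mm/day


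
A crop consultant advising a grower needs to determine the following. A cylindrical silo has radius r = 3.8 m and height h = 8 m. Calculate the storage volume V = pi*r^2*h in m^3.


V = pi * r^2 * h
  = pi * 3.8^2 * 8
  = pi * 14.44 * 8
  = 362.92 m^3


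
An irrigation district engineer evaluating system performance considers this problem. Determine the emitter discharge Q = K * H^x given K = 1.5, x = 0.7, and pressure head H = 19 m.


Q = K * H^x
  = 1.5 * 19^0.7
  = 1.5 * 7.8547
  = 11.78 L/h


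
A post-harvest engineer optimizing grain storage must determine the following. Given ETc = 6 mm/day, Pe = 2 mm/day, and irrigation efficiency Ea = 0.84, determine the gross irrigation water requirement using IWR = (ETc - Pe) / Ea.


IWR = (ETc - Pe) / Ea
    = (6 - 2) / 0.84
    = 4 / 0.84
    = 4.76 mm/day


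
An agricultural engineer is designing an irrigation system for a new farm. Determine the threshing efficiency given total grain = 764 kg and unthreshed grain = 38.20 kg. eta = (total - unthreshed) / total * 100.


eta = (total - unthreshed) / total * 100
    = (764 - 38.20) / 764 * 100
    = 725.80 / 764 * 100
    = 95%


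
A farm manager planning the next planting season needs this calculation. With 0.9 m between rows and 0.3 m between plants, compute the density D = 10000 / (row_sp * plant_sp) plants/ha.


D = 10000 / (row_sp * plant_sp)
  = 10000 / (0.9 * 0.3)
  = 10000 / 0.2700
  = 37037.04 plants/ha


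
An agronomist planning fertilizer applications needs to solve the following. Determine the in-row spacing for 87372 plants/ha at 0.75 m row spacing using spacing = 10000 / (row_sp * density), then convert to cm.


spacing = 10000 / (row_sp * density)
        = 10000 / (0.75 * 87372)
        = 10000 / 65529
        = 0.15260 m = 15.26 cm


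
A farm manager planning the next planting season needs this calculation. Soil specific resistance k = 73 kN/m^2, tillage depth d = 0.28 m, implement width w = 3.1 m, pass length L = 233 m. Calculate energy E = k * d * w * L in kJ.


E = k * d * w * L
  = 73 * 0.28 * 3.1 * 233
  = 14763.81 kJ


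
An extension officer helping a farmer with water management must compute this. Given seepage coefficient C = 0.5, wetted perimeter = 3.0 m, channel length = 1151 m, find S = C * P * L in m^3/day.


S = C * P * L
  = 0.5 * 3.0 * 1151
  = 1726.50 m^3/day


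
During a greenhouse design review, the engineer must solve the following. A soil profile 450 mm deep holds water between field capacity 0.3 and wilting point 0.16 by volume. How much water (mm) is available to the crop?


AW = (FC - WP) * D
   = (0.3 - 0.16) * 450
   = 0.14 * 450
   = 63 mm


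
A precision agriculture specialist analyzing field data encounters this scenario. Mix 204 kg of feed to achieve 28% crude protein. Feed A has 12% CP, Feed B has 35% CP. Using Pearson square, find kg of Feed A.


parts_A = CP_b - target = 35 - 28 = 7
parts_B = target - CP_a = 28 - 12 = 16
total_parts = 7 + 16 = 23
Feed A = 204 * 7 / 23 = 62.09 kg
Feed B = 204 * 16 / 23 = 141.91 kg

62.09 kg


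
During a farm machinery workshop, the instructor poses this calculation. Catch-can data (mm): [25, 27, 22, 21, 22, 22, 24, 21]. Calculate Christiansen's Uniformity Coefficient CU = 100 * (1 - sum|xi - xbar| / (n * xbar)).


xbar = 184 / 8 = 23
sum|xi - xbar| = 14
CU = 100 * (1 - 14 / (8 * 23))
   = 100 * (1 - 0.0761)
   = 92.39%


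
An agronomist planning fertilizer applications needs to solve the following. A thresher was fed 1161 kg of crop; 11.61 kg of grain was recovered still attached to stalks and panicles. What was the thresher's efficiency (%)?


eta = (total - unthreshed) / total * 100
    = (1161 - 11.61) / 1161 * 100
    = 1149.39 / 1161 * 100
    = 99%
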